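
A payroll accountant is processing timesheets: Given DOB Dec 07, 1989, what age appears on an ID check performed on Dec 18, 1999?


Birth: 1989-12-07
Reference: 1999-12-18
Year difference: 1999 - 1989 = 10
Has birthday (12-07) occurred by 12-18? Yes
Age in full years: 10

10


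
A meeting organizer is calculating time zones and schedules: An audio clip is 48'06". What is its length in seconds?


Minutes: 48
Seconds: 6
Convert minutes to seconds: 48 x 60 = 2880
Add remaining seconds: 2880 + 6 = 2886

2886


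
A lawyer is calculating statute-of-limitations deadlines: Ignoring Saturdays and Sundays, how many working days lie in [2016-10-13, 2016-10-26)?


Start: 2016-10-13 (Thursday)
End (exclusive): 2016-10-26 (Wednesday)
Total calendar days: 13
Full weeks: 13 // 7 = 1 -> 5 weekdays
Remaining 6 days starting on Thursday:
  Thu(w), Fri(w), Sat(-), Sun(-), Mon(w), Tue(w) -> 4 weekdays
Total business days: 5 + 4 = 9

9


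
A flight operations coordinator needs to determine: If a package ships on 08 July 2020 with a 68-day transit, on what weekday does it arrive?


Start: 2020-07-08 (Wednesday)
Step 1 - find target date: add 68 days
  2020-07-08 + 68 days = 2020-09-14
Step 2 - day of week:
  68 mod 7 = 5
  Wednesday + 5 days -> Monday
Result: Monday (2020-09-14)

Monday


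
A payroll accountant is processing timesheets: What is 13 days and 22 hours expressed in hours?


Days: 13
Extra hours: 22
Hours per day: 24
Days to hours: 13 x 24 = 312
Total: 312 + 22 = 334

334


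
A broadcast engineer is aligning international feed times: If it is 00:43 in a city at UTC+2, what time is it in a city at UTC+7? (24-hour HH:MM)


Local time: 00:43 at UTC+2 (offset 2h)
Target zone: UTC+7 (offset 7h)
Difference: 7 - (2) = 5 hours
Calculation: 0 + (5) = 5
Result: 05:43

05:43


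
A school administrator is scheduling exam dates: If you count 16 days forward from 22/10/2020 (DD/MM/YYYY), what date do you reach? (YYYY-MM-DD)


Start: 2020-10-22
Adding 16 days
Days remaining in October: 9
After October: 7 days still to add
November 2020 has 30 days, need 7
Result: 2020-11-07

2020-11-07


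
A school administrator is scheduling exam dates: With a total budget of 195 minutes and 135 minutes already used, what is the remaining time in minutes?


Total budget: 195 minutes
Time used: 135 minutes
Remaining: 195 - 135 = 60 minutes
Percent used: 69.2%
Percent remaining: 30.8%

60


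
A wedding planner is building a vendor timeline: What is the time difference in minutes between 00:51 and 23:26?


Start time: 00:51 = 51 minutes from midnight
End time: 23:26 = 1406 minutes from midnight
Difference: 1406 - 51 = 1355 minutes
That is 22 hours and 35 minutes

1355


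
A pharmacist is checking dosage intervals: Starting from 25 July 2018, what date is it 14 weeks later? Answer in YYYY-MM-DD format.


Start: 2018-07-25
Weeks to add: 14
Convert to days: 14 x 7 = 98 days
Add 98 days to 2018-07-25
Result: 2018-10-31

2018-10-31


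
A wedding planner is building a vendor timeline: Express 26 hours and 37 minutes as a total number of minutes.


Hours: 26
Extra minutes: 37
Minutes per hour: 60
Hours to minutes: 26 x 60 = 1560
Total: 1560 + 37 = 1597

1597


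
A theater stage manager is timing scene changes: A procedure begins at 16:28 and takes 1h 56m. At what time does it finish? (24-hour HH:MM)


Start time: 16:28
Adding: 1 hours 56 minutes
Minutes: 28 + 56 = 84
Minute overflow: 84 >= 60, so carry 1 hour, minutes = 24
Hours: 16 + 1 + 1 = 18
Result: 18:24

18:24


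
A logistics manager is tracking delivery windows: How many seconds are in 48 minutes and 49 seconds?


Minutes: 48
Extra seconds: 49
Seconds per minute: 60
Minutes to seconds: 48 x 60 = 2880
Total: 2880 + 49 = 2929

2929


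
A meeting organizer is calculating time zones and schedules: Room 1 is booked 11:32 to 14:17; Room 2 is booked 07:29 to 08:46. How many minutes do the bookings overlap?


Interval A: [692, 857] minutes from midnight
Interval B: [449, 526] minutes from midnight
Overlap start = max(692, 449) = 692
Overlap end = min(857, 526) = 526
End <= start, so the intervals do not overlap: 0 minutes

0


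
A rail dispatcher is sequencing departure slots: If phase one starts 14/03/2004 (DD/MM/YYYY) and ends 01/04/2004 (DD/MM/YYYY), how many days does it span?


Start date: 2004-03-14
End date: 2004-04-01
Mar 2004: +18 days
Total: 18 days

18


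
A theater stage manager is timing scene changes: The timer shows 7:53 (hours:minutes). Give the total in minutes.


Hours: 7
Minutes: 53
Convert hours to minutes: 7 x 60 = 420
Add remaining minutes: 420 + 53 = 473

473


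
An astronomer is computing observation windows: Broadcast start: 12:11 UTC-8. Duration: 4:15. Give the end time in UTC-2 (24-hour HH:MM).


Start: 12:11 in UTC-8
Step 1 - add duration:
  minutes: 11 + 15 = 26
  hours: 12 + 4 + 0 = 16
  end in UTC-8: 16:26
Step 2 - convert UTC-8 -> UTC-2:
  offset difference: -2 - (-8) = 6 hours
  16 + (6) = 22 -> mod 24 = 22
Result: 22:26 in UTC-2

22:26


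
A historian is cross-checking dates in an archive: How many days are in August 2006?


Month: August
Year: 2006
August is a 31-day month
Total: 31 days

31


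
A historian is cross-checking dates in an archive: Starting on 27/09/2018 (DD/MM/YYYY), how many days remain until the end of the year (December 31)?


Start: September 27, 2018
End: December 31, 2018
Days left in September: 3
October: 31
November: 30
December: 31
Sum of remaining months: 92
Total: 3 + 92 = 95

95


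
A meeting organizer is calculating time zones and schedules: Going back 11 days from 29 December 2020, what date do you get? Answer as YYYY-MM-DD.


Start: 2020-12-29
Subtracting 11 days
Days already passed in December: 29
Result: 2020-12-18

2020-12-18


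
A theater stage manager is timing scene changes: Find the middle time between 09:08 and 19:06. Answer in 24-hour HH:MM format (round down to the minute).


Start time: 09:08 = 548 minutes from midnight
End time: 19:06 = 1146 minutes from midnight
Sum: 548 + 1146 = 1694
Midpoint: 1694 / 2 = 847 minutes
Convert: 847 / 60 = 14 hours, 7 minutes
Result: 14:07

14:07


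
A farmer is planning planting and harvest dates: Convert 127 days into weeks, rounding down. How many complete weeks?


Total days: 127
Days per week: 7
Division: 127 / 7 = 18 remainder 1
Complete weeks: 18
Remaining days: 1

18


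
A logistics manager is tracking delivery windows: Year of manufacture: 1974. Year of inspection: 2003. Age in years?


Birth year: 1974
Current year: 2003
Age = current year - birth year
Age = 2003 - 1974 = 29

29


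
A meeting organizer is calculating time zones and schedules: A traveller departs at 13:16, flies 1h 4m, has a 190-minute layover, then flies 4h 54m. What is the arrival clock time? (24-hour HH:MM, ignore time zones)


Depart: 13:16
Leg 1: +64 min -> 14:20
Layover: +190 min -> 17:30
Leg 2: +294 min -> 22:24
Total travel: 548 minutes = 9h 8m
Arrival: 22:24

22:24


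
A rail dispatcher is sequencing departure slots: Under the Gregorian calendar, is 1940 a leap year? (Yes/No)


Year: 1940
Divisible by 4? 1940 / 4 = 485.0 -> Yes
Divisible by 100? 1940 / 100 = 19.4 -> No
Divisible by 4 but not 100, so it IS a leap year

Yes


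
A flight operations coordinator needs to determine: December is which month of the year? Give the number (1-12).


Calendar month order:
11. November
12. December <--
December is month number 12

12


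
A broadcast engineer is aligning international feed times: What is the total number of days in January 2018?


Month: January
Year: 2018
January is a 31-day month
Total: 31 days

31


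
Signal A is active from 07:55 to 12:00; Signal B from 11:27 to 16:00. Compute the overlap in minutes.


Interval A: [475, 720] minutes from midnight
Interval B: [687, 960] minutes from midnight
Overlap start = max(475, 687) = 687
Overlap end = min(720, 960) = 720
Overlap = 720 - 687 = 33 minutes

33


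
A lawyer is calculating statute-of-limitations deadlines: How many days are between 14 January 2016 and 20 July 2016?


Start date: 2016-01-14
End date: 2016-07-20
Jan 2016: +18 days
Feb 2016: +29 days
Mar 2016: +31 days
... (4 more months)
Total: 188 days

188


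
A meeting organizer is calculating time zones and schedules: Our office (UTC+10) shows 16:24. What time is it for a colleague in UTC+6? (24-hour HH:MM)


Local time: 16:24 at UTC+10 (offset 10h)
Target zone: UTC+6 (offset 6h)
Difference: 6 - (10) = -4 hours
Calculation: 16 + (-4) = 12
Result: 12:24

12:24


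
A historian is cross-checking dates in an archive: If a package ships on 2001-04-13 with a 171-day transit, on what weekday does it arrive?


Start: 2001-04-13 (Friday)
Step 1 - find target date: add 171 days
  2001-04-13 + 171 days = 2001-10-01
Step 2 - day of week:
  171 mod 7 = 3
  Friday + 3 days -> Monday
Result: Monday (2001-10-01)

Monday


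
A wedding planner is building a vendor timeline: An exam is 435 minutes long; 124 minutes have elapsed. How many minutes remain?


Total budget: 435 minutes
Time used: 124 minutes
Remaining: 435 - 124 = 311 minutes
Percent used: 28.5%
Percent remaining: 71.5%

311


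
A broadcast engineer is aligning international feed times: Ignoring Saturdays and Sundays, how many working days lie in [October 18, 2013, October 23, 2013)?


Start: 2013-10-18 (Friday)
End (exclusive): 2013-10-23 (Wednesday)
Total calendar days: 5
Full weeks: 5 // 7 = 0 -> 0 weekdays
Remaining 5 days starting on Friday:
  Fri(w), Sat(-), Sun(-), Mon(w), Tue(w) -> 3 weekdays
Total business days: 0 + 3 = 3

3


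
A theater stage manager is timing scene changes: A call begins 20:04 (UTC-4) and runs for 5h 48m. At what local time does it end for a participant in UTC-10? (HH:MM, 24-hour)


Start: 20:04 in UTC-4
Step 1 - add duration:
  minutes: 4 + 48 = 52
  hours: 20 + 5 + 0 = 25
  end in UTC-4: 01:52
Step 2 - convert UTC-4 -> UTC-10:
  offset difference: -10 - (-4) = -6 hours
  1 + (-6) = -5 -> mod 24 = 19
Result: 19:52 in UTC-10

19:52


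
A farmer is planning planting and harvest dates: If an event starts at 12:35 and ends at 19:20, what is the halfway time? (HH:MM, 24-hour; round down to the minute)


Start time: 12:35 = 755 minutes from midnight
End time: 19:20 = 1160 minutes from midnight
Sum: 755 + 1160 = 1915
Midpoint: 1915 / 2 = 957 minutes
Convert: 957 / 60 = 15 hours, 57 minutes
Result: 15:57

15:57


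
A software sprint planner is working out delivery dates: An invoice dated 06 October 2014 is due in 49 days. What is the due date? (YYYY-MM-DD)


Start: 2014-10-06
Adding 49 days
Days remaining in October: 25
After October: 24 days still to add
November 2014 has 30 days, need 24
Result: 2014-11-24

2014-11-24


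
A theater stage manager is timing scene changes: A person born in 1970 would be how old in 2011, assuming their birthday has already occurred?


Birth year: 1970
Current year: 2011
Age = current year - birth year
Age = 2011 - 1970 = 41

41


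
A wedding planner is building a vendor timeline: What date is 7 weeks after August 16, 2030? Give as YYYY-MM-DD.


Start: 2030-08-16
Weeks to add: 7
Convert to days: 7 x 7 = 49 days
Add 49 days to 2030-08-16
Result: 2030-10-04

2030-10-04


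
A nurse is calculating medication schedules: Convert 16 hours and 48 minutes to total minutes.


Hours: 16
Minutes: 48
Convert hours to minutes: 16 x 60 = 960
Add remaining minutes: 960 + 48 = 1008

1008


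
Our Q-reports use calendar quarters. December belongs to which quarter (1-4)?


Month: December (month 12)
Q1: January-March (months 1-3)
Q2: April-June (months 4-6)
Q3: July-September (months 7-9)
Q4: October-December (months 10-12)
Month 12 falls in Q4

4


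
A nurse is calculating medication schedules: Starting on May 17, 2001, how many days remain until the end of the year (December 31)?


Start: May 17, 2001
End: December 31, 2001
Days left in May: 14
June: 30
July: 31
August: 31
September: 30
... plus remaining months
Sum of remaining months: 214
Total: 14 + 214 = 228

228


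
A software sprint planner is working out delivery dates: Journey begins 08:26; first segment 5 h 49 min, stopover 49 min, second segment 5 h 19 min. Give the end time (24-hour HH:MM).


Depart: 08:26
Leg 1: +349 min -> 14:15
Layover: +49 min -> 15:04
Leg 2: +319 min -> 20:23
Total travel: 717 minutes = 11h 57m
Arrival: 20:23

20:23


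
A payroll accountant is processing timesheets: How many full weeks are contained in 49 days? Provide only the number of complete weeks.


Total days: 49
Days per week: 7
Division: 49 / 7 = 7 remainder 0
Complete weeks: 7
Remaining days: 0

7


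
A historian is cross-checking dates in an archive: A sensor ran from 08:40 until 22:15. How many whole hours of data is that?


Start: 08:40
End: 22:15
Hour difference: 22 - 8 = 14 hours
Minute difference: 15 - 40 = -25 minutes
Total minutes: 815
Complete hours: 815 / 60 = 13 (remainder 35)

13


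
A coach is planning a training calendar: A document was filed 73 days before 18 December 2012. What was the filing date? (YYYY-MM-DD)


Start: 2012-12-18
Subtracting 73 days
Days already passed in December: 18
After going back through December: 55 more days to subtract
November 2012: 30 days, 25 remaining
October 2012 has 31 days, need 25
Result: 2012-10-06

2012-10-06


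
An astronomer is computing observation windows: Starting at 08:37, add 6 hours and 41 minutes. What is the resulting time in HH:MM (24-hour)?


Start time: 08:37
Adding: 6 hours 41 minutes
Minutes: 37 + 41 = 78
Minute overflow: 78 >= 60, so carry 1 hour, minutes = 18
Hours: 8 + 6 + 1 = 15
Result: 15:18

15:18


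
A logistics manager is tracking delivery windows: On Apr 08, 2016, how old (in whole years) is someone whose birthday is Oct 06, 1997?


Birth: 1997-10-06
Reference: 2016-04-08
Year difference: 2016 - 1997 = 19
Has birthday (10-06) occurred by 04-08? No
Birthday not yet reached this year -> subtract 1
Age in full years: 18

18


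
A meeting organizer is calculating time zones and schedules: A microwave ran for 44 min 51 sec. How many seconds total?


Minutes: 44
Extra seconds: 51
Seconds per minute: 60
Minutes to seconds: 44 x 60 = 2640
Total: 2640 + 51 = 2691

2691


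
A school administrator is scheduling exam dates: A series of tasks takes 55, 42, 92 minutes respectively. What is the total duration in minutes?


Durations: 55, 42, 92
Running sum: 55
+ 42 = 97
+ 92 = 189
Total duration: 189 minutes
That is 3 hours and 9 minutes

189


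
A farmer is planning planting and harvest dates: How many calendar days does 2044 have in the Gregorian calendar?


Year: 2044
Check leap year rules:
Divisible by 4? Yes
Divisible by 100? No
2044 is a leap year
Days: 366

366


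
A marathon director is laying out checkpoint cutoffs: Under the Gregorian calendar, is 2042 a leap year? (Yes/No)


Year: 2042
Divisible by 4? 2042 / 4 = 510.5 -> No
Not divisible by 4, so NOT a leap year

No


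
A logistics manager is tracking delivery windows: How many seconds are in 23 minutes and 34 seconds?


Minutes: 23
Seconds: 34
Convert minutes to seconds: 23 x 60 = 1380
Add remaining seconds: 1380 + 34 = 1414

1414


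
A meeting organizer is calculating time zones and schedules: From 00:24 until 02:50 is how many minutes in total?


Start time: 00:24 = 24 minutes from midnight
End time: 02:50 = 170 minutes from midnight
Difference: 170 - 24 = 146 minutes
That is 2 hours and 26 minutes

146


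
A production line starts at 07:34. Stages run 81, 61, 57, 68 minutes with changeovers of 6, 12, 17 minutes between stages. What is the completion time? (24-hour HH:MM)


Start: 07:34 = 454 min from midnight
  after task 1 (81 min): 08:55
  after break (6 min): 09:01
  after task 2 (61 min): 10:02
  after break (12 min): 10:14
  after task 3 (57 min): 11:11
  after break (17 min): 11:28
  after task 4 (68 min): 12:36
Total elapsed: 302 minutes
End time: 12:36

12:36


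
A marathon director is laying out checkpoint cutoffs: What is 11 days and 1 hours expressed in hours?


Days: 11
Extra hours: 1
Hours per day: 24
Days to hours: 11 x 24 = 264
Total: 264 + 1 = 265

265


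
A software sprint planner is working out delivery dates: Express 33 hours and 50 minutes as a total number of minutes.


Hours: 33
Extra minutes: 50
Minutes per hour: 60
Hours to minutes: 33 x 60 = 1980
Total: 1980 + 50 = 2030

2030


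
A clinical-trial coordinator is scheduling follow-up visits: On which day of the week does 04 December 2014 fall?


Date: 2014-12-04
January 1, 2014 is a Wednesday
Day of year: 338
Offset from Jan 1: 337 days
337 mod 7 = 1
Result: Thursday

Thursday


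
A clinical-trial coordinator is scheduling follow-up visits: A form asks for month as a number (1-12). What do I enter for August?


Calendar month order:
7. July
8. August <--
9. September
August is month number 8

8


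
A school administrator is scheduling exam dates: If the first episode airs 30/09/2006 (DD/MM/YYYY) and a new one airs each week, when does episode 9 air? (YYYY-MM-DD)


First occurrence: 2006-09-30 (occurrence 1)
Each occurrence is 7 days after the previous.
Occurrence 9 is 8 weeks after the first.
8 weeks = 56 days
2006-09-30 + 56 days = 2006-11-25

2006-11-25


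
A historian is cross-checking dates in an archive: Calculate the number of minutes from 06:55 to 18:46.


Start time: 06:55 = 415 minutes from midnight
End time: 18:46 = 1126 minutes from midnight
Difference: 1126 - 415 = 711 minutes
That is 11 hours and 51 minutes

711


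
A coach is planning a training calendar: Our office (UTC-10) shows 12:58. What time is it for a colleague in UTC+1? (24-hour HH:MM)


Local time: 12:58 at UTC-10 (offset -10h)
Target zone: UTC+1 (offset 1h)
Difference: 1 - (-10) = 11 hours
Calculation: 12 + (11) = 23
Result: 23:58

23:58


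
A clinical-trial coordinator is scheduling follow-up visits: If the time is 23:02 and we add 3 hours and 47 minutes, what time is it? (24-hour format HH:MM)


Start time: 23:02
Adding: 3 hours 47 minutes
Minutes: 2 + 47 = 49
Hours: 23 + 3 + 0 = 26
Hour wraparound: 26 mod 24 = 2
Result: 02:49

02:49


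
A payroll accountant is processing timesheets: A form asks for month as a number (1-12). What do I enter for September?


Calendar month order:
8. August
9. September <--
10. October
September is month number 9

9


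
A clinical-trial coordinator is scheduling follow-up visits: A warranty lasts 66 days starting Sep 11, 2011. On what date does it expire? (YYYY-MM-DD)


Start: 2011-09-11
Adding 66 days
Days remaining in September: 19
After September: 47 days still to add
October 2011: 31 days, 16 remaining
November 2011 has 30 days, need 16
Result: 2011-11-16

2011-11-16


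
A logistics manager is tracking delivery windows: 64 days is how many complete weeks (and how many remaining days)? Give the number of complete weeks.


Total days: 64
Days per week: 7
Division: 64 / 7 = 9 remainder 1
Complete weeks: 9
Remaining days: 1

9


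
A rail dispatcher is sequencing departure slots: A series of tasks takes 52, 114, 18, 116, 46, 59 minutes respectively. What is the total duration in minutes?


Durations: 52, 114, 18, 116, 46, 59
Running sum: 52
+ 114 = 166
+ 18 = 184
+ 116 = 300
+ 46 = 346
+ 59 = 405
Total duration: 405 minutes
That is 6 hours and 45 minutes

405


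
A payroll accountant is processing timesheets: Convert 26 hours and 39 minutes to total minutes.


Hours: 26
Minutes: 39
Convert hours to minutes: 26 x 60 = 1560
Add remaining minutes: 1560 + 39 = 1599

1599


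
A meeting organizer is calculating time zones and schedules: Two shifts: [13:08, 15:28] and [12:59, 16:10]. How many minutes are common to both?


Interval A: [788, 928] minutes from midnight
Interval B: [779, 970] minutes from midnight
Overlap start = max(788, 779) = 788
Overlap end = min(928, 970) = 928
Overlap = 928 - 788 = 140 minutes

140


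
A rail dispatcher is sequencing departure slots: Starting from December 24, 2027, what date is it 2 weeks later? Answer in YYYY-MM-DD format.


Start: 2027-12-24
Weeks to add: 2
Convert to days: 2 x 7 = 14 days
Add 14 days to 2027-12-24
Result: 2028-01-07

2028-01-07


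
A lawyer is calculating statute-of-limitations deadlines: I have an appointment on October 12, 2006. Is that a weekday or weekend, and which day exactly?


Date: 2006-10-12
January 1, 2006 is a Sunday
Day of year: 285
Offset from Jan 1: 284 days
284 mod 7 = 4
Result: Thursday

Thursday


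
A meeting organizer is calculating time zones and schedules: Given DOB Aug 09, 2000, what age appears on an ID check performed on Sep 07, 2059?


Birth: 2000-08-09
Reference: 2059-09-07
Year difference: 2059 - 2000 = 59
Has birthday (08-09) occurred by 09-07? Yes
Age in full years: 59

59


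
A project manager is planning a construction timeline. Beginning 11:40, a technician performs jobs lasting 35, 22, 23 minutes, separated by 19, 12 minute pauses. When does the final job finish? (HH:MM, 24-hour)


Start: 11:40 = 700 min from midnight
  after task 1 (35 min): 12:15
  after break (19 min): 12:34
  after task 2 (22 min): 12:56
  after break (12 min): 13:08
  after task 3 (23 min): 13:31
Total elapsed: 111 minutes
End time: 13:31

13:31


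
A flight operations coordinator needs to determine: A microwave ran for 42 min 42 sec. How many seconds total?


Minutes: 42
Extra seconds: 42
Seconds per minute: 60
Minutes to seconds: 42 x 60 = 2520
Total: 2520 + 42 = 2562

2562


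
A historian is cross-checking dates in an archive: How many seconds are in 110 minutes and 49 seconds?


Minutes: 110
Seconds: 49
Convert minutes to seconds: 110 x 60 = 6600
Add remaining seconds: 6600 + 49 = 6649

6649


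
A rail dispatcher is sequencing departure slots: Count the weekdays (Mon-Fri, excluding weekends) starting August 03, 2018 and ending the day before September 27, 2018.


Start: 2018-08-03 (Friday)
End (exclusive): 2018-09-27 (Thursday)
Total calendar days: 55
Full weeks: 55 // 7 = 7 -> 35 weekdays
Remaining 6 days starting on Friday:
  Fri(w), Sat(-), Sun(-), Mon(w), Tue(w), Wed(w) -> 4 weekdays
Total business days: 35 + 4 = 39

39


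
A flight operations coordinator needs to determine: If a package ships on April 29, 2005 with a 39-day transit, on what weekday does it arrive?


Start: 2005-04-29 (Friday)
Step 1 - find target date: add 39 days
  2005-04-29 + 39 days = 2005-06-07
Step 2 - day of week:
  39 mod 7 = 4
  Friday + 4 days -> Tuesday
Result: Tuesday (2005-06-07)

Tuesday


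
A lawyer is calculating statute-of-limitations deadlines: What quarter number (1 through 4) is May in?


Month: May (month 5)
Q1: January-March (months 1-3)
Q2: April-June (months 4-6)
Q3: July-September (months 7-9)
Q4: October-December (months 10-12)
Month 5 falls in Q2

2


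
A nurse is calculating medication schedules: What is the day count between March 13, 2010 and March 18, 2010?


Start date: 2010-03-13
End date: 2010-03-18
Mar 2010: +5 days
Total: 5 days

5


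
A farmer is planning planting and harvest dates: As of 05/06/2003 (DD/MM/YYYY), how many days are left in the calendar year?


Start: June 05, 2003
End: December 31, 2003
Days left in June: 25
July: 31
August: 31
September: 30
October: 31
... plus remaining months
Sum of remaining months: 184
Total: 25 + 184 = 209

209


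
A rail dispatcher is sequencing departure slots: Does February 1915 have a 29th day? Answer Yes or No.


Year: 1915
Divisible by 4? 1915 / 4 = 478.75 -> No
Not divisible by 4, so NOT a leap year

No


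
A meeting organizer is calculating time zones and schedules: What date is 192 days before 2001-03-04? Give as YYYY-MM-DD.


Start: 2001-03-04
Subtracting 192 days
Days already passed in March: 4
After going back through March: 188 more days to subtract
February 2001: 28 days, 160 remaining
January 2001: 31 days, 129 remaining
December 2000: 31 days, 98 remaining
November 2000: 30 days, 68 remaining
Result: 2000-08-24

2000-08-24


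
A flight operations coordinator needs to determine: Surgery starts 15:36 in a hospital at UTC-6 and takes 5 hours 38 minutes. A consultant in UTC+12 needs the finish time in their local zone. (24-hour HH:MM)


Start: 15:36 in UTC-6
Step 1 - add duration:
  minutes: 36 + 38 = 74 (carry 1h)
  hours: 15 + 5 + 1 = 21
  end in UTC-6: 21:14
Step 2 - convert UTC-6 -> UTC+12:
  offset difference: 12 - (-6) = 18 hours
  21 + (18) = 39 -> mod 24 = 15
Result: 15:14 in UTC+12

15:14


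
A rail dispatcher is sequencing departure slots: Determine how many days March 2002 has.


Month: March
Year: 2002
March is a 31-day month
Total: 31 days

31


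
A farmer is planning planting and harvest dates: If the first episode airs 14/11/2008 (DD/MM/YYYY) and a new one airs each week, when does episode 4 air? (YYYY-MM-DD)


First occurrence: 2008-11-14 (occurrence 1)
Each occurrence is 7 days after the previous.
Occurrence 4 is 3 weeks after the first.
3 weeks = 21 days
2008-11-14 + 21 days = 2008-12-05

2008-12-05


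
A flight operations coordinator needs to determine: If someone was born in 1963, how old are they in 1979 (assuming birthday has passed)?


Birth year: 1963
Current year: 1979
Age = current year - birth year
Age = 1979 - 1963 = 16

16


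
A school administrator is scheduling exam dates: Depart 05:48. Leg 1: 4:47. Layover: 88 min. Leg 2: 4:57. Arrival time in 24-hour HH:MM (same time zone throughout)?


Depart: 05:48
Leg 1: +287 min -> 10:35
Layover: +88 min -> 12:03
Leg 2: +297 min -> 17:00
Total travel: 672 minutes = 11h 12m
Arrival: 17:00

17:00


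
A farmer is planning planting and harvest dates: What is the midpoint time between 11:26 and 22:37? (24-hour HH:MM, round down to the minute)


Start time: 11:26 = 686 minutes from midnight
End time: 22:37 = 1357 minutes from midnight
Sum: 686 + 1357 = 2043
Midpoint: 2043 / 2 = 1021 minutes
Convert: 1021 / 60 = 17 hours, 1 minutes
Result: 17:01

17:01


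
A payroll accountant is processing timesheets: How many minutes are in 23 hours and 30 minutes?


Hours: 23
Extra minutes: 30
Minutes per hour: 60
Hours to minutes: 23 x 60 = 1380
Total: 1380 + 30 = 1410

1410


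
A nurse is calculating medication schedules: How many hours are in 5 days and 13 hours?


Days: 5
Extra hours: 13
Hours per day: 24
Days to hours: 5 x 24 = 120
Total: 120 + 13 = 133

133


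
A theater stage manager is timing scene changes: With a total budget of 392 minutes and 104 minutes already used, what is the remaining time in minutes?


Total budget: 392 minutes
Time used: 104 minutes
Remaining: 392 - 104 = 288 minutes
Percent used: 26.5%
Percent remaining: 73.5%

288


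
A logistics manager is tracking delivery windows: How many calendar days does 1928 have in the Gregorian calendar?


Year: 1928
Check leap year rules:
Divisible by 4? Yes
Divisible by 100? No
1928 is a leap year
Days: 366

366


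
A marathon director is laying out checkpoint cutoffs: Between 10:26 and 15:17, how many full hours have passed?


Start: 10:26
End: 15:17
Hour difference: 15 - 10 = 5 hours
Minute difference: 17 - 26 = -9 minutes
Total minutes: 291
Complete hours: 291 / 60 = 4 (remainder 51)

4


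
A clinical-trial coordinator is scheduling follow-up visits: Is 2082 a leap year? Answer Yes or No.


Year: 2082
Divisible by 4? 2082 / 4 = 520.5 -> No
Not divisible by 4, so NOT a leap year

No


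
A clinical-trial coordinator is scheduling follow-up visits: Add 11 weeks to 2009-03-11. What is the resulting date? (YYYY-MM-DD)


Start: 2009-03-11
Weeks to add: 11
Convert to days: 11 x 7 = 77 days
Add 77 days to 2009-03-11
Result: 2009-05-27

2009-05-27


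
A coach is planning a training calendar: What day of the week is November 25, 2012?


Date: 2012-11-25
January 1, 2012 is a Sunday
Day of year: 330
Offset from Jan 1: 329 days
329 mod 7 = 0
Result: Sunday

Sunday


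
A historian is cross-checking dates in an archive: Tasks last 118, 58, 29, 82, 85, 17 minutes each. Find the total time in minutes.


Durations: 118, 58, 29, 82, 85, 17
Running sum: 118
+ 58 = 176
+ 29 = 205
+ 82 = 287
+ 85 = 372
+ 17 = 389
Total duration: 389 minutes
That is 6 hours and 29 minutes

389


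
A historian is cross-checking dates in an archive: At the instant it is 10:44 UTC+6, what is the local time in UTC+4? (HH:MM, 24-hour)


Local time: 10:44 at UTC+6 (offset 6h)
Target zone: UTC+4 (offset 4h)
Difference: 4 - (6) = -2 hours
Calculation: 10 + (-2) = 8
Result: 08:44

08:44


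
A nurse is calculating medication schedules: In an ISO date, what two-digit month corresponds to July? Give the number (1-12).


Calendar month order:
6. June
7. July <--
8. August
July is month number 7

7


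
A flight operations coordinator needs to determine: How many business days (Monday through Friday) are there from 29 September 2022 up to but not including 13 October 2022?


Start: 2022-09-29 (Thursday)
End (exclusive): 2022-10-13 (Thursday)
Total calendar days: 14
Full weeks: 14 // 7 = 2 -> 10 weekdays
Remaining 0 days starting on Thursday:
Total business days: 10 + 0 = 10

10


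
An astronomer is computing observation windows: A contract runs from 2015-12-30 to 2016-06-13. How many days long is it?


Start date: 2015-12-30
End date: 2016-06-13
Dec 2015: +2 days
Jan 2016: +31 days
Feb 2016: +29 days
... (4 more months)
Total: 166 days

166


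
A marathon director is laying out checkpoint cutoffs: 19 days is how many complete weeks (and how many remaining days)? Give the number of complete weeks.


Total days: 19
Days per week: 7
Division: 19 / 7 = 2 remainder 5
Complete weeks: 2
Remaining days: 5

2


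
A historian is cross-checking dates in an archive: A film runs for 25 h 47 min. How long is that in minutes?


Hours: 25
Minutes: 47
Convert hours to minutes: 25 x 60 = 1500
Add remaining minutes: 1500 + 47 = 1547

1547


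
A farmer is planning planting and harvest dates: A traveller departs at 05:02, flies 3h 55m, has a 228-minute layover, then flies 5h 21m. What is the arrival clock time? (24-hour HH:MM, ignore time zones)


Depart: 05:02
Leg 1: +235 min -> 08:57
Layover: +228 min -> 12:45
Leg 2: +321 min -> 18:06
Total travel: 784 minutes = 13h 4m
Arrival: 18:06

18:06


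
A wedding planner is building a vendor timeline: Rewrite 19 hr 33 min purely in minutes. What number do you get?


Hours: 19
Extra minutes: 33
Minutes per hour: 60
Hours to minutes: 19 x 60 = 1140
Total: 1140 + 33 = 1173

1173


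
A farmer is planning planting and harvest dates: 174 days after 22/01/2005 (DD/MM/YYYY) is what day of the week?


Start: 2005-01-22 (Saturday)
Step 1 - find target date: add 174 days
  2005-01-22 + 174 days = 2005-07-15
Step 2 - day of week:
  174 mod 7 = 6
  Saturday + 6 days -> Friday
Result: Friday (2005-07-15)

Friday


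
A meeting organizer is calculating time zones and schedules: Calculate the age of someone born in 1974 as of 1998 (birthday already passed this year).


Birth year: 1974
Current year: 1998
Age = current year - birth year
Age = 1998 - 1974 = 24

24


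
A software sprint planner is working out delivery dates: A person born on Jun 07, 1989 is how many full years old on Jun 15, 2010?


Birth: 1989-06-07
Reference: 2010-06-15
Year difference: 2010 - 1989 = 21
Has birthday (06-07) occurred by 06-15? Yes
Age in full years: 21

21


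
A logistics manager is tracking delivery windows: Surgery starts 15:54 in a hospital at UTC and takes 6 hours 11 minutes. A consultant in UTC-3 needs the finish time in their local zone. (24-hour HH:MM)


Start: 15:54 in UTC
Step 1 - add duration:
  minutes: 54 + 11 = 65 (carry 1h)
  hours: 15 + 6 + 1 = 22
  end in UTC: 22:05
Step 2 - convert UTC -> UTC-3:
  offset difference: -3 - (0) = -3 hours
  22 + (-3) = 19 -> mod 24 = 19
Result: 19:05 in UTC-3

19:05


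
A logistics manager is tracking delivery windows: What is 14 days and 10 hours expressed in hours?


Days: 14
Extra hours: 10
Hours per day: 24
Days to hours: 14 x 24 = 336
Total: 336 + 10 = 346

346


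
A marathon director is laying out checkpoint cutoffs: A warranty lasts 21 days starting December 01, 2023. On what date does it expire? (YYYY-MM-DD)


Start: 2023-12-01
Adding 21 days
Days remaining in December: 30
Result: 2023-12-22

2023-12-22


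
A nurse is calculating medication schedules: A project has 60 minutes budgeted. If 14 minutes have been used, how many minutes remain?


Total budget: 60 minutes
Time used: 14 minutes
Remaining: 60 - 14 = 46 minutes
Percent used: 23.3%
Percent remaining: 76.7%

46


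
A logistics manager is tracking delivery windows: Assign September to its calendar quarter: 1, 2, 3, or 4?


Month: September (month 9)
Q1: January-March (months 1-3)
Q2: April-June (months 4-6)
Q3: July-September (months 7-9)
Q4: October-December (months 10-12)
Month 9 falls in Q3

3


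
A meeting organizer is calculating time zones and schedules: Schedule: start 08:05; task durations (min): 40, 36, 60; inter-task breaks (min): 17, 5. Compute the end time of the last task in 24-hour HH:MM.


Start: 08:05 = 485 min from midnight
  after task 1 (40 min): 08:45
  after break (17 min): 09:02
  after task 2 (36 min): 09:38
  after break (5 min): 09:43
  after task 3 (60 min): 10:43
Total elapsed: 158 minutes
End time: 10:43

10:43


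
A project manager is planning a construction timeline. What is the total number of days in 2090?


Year: 2090
Check leap year rules:
Divisible by 4? No
2090 is not a leap year
Days: 365

365


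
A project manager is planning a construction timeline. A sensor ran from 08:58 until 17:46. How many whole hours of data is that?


Start: 08:58
End: 17:46
Hour difference: 17 - 8 = 9 hours
Minute difference: 46 - 58 = -12 minutes
Total minutes: 528
Complete hours: 528 / 60 = 8 (remainder 48)

8


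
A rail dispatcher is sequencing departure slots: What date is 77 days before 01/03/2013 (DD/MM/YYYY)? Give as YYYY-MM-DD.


Start: 2013-03-01
Subtracting 77 days
Days already passed in March: 1
After going back through March: 76 more days to subtract
February 2013: 28 days, 48 remaining
January 2013: 31 days, 17 remaining
December 2012 has 31 days, need 17
Result: 2012-12-14

2012-12-14


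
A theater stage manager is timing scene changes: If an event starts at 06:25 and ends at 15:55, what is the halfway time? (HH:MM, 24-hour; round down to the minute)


Start time: 06:25 = 385 minutes from midnight
End time: 15:55 = 955 minutes from midnight
Sum: 385 + 955 = 1340
Midpoint: 1340 / 2 = 670 minutes
Convert: 670 / 60 = 11 hours, 10 minutes
Result: 11:10

11:10


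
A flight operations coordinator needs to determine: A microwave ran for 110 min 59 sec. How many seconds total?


Minutes: 110
Extra seconds: 59
Seconds per minute: 60
Minutes to seconds: 110 x 60 = 6600
Total: 6600 + 59 = 6659

6659


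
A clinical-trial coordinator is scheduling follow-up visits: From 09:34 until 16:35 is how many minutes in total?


Start time: 09:34 = 574 minutes from midnight
End time: 16:35 = 995 minutes from midnight
Difference: 995 - 574 = 421 minutes
That is 7 hours and 1 minutes

421


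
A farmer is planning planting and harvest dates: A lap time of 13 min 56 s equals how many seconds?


Minutes: 13
Seconds: 56
Convert minutes to seconds: 13 x 60 = 780
Add remaining seconds: 780 + 56 = 836

836


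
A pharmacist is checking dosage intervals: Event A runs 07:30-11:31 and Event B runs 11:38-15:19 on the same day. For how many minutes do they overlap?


Interval A: [450, 691] minutes from midnight
Interval B: [698, 919] minutes from midnight
Overlap start = max(450, 698) = 698
Overlap end = min(691, 919) = 691
End <= start, so the intervals do not overlap: 0 minutes

0


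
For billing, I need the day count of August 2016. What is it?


Month: August
Year: 2016
August is a 31-day month
Total: 31 days

31


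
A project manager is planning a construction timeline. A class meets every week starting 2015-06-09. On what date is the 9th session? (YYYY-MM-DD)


First occurrence: 2015-06-09 (occurrence 1)
Each occurrence is 7 days after the previous.
Occurrence 9 is 8 weeks after the first.
8 weeks = 56 days
2015-06-09 + 56 days = 2015-08-04

2015-08-04


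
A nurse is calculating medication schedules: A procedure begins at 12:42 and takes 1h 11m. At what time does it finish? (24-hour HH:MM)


Start time: 12:42
Adding: 1 hours 11 minutes
Minutes: 42 + 11 = 53
Hours: 12 + 1 + 0 = 13
Result: 13:53

13:53


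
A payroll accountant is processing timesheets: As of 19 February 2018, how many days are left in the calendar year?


Start: February 19, 2018
End: December 31, 2018
Days left in February: 9
March: 31
April: 30
May: 31
June: 30
... plus remaining months
Sum of remaining months: 306
Total: 9 + 306 = 315

315


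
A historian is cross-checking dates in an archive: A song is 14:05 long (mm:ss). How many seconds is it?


Minutes: 14
Extra seconds: 5
Seconds per minute: 60
Minutes to seconds: 14 x 60 = 840
Total: 840 + 5 = 845

845


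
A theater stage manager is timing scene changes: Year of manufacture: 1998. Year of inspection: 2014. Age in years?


Birth year: 1998
Current year: 2014
Age = current year - birth year
Age = 2014 - 1998 = 16

16


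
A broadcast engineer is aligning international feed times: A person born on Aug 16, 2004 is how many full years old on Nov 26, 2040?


Birth: 2004-08-16
Reference: 2040-11-26
Year difference: 2040 - 2004 = 36
Has birthday (08-16) occurred by 11-26? Yes
Age in full years: 36

36


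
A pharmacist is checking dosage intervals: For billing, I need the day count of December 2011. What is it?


Month: December
Year: 2011
December is a 31-day month
Total: 31 days

31


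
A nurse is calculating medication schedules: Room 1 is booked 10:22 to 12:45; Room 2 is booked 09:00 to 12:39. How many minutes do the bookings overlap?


Interval A: [622, 765] minutes from midnight
Interval B: [540, 759] minutes from midnight
Overlap start = max(622, 540) = 622
Overlap end = min(765, 759) = 759
Overlap = 759 - 622 = 137 minutes

137


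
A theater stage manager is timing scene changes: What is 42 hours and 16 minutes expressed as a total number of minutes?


Hours: 42
Minutes: 16
Convert hours to minutes: 42 x 60 = 2520
Add remaining minutes: 2520 + 16 = 2536

2536


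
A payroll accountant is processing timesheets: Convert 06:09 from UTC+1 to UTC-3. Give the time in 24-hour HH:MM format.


Local time: 06:09 at UTC+1 (offset 1h)
Target zone: UTC-3 (offset -3h)
Difference: -3 - (1) = -4 hours
Calculation: 6 + (-4) = 2
Result: 02:09

02:09


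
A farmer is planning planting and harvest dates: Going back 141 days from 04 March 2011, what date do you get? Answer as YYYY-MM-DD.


Start: 2011-03-04
Subtracting 141 days
Days already passed in March: 4
After going back through March: 137 more days to subtract
February 2011: 28 days, 109 remaining
January 2011: 31 days, 78 remaining
December 2010: 31 days, 47 remaining
November 2010: 30 days, 17 remaining
Result: 2010-10-14

2010-10-14


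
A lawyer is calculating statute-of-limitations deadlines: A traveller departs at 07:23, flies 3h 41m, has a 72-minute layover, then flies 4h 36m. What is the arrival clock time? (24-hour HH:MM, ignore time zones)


Depart: 07:23
Leg 1: +221 min -> 11:04
Layover: +72 min -> 12:16
Leg 2: +276 min -> 16:52
Total travel: 569 minutes = 9h 29m
Arrival: 16:52

16:52


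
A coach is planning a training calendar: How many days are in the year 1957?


Year: 1957
Check leap year rules:
Divisible by 4? No
1957 is not a leap year
Days: 365

365


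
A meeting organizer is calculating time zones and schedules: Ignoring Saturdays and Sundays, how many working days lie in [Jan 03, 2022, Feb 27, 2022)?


Start: 2022-01-03 (Monday)
End (exclusive): 2022-02-27 (Sunday)
Total calendar days: 55
Full weeks: 55 // 7 = 7 -> 35 weekdays
Remaining 6 days starting on Monday:
  Mon(w), Tue(w), Wed(w), Thu(w), Fri(w), Sat(-) -> 5 weekdays
Total business days: 35 + 5 = 40

40
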